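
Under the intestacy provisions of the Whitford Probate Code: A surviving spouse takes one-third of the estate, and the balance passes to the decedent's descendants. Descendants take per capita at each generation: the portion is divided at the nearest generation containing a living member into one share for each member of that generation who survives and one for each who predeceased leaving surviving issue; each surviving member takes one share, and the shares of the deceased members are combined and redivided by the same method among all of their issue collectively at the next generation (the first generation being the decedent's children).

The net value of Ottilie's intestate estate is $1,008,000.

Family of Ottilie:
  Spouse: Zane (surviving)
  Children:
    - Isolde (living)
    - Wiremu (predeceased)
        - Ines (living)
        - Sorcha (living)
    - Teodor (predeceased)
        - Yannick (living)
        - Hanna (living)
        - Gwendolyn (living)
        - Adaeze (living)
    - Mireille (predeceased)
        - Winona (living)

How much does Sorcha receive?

Sorcha receives $72,000.

Zane takes one-third of $1,008,000 = $336,000. The remaining $672,000 passes to the descendants.
The descendants' portion ($672,000) is divided at the children's generation into 4 shares of $168,000. Isolde takes $168,000. The 3 shares of the deceased (Wiremu, Teodor, and Mireille) are combined into a pool of $504,000.
That pool ($504,000) is divided at the grandchildren's generation equally among Ines, Sorcha, Yannick, Hanna, Gwendolyn, Adaeze, and Winona: $72,000 each.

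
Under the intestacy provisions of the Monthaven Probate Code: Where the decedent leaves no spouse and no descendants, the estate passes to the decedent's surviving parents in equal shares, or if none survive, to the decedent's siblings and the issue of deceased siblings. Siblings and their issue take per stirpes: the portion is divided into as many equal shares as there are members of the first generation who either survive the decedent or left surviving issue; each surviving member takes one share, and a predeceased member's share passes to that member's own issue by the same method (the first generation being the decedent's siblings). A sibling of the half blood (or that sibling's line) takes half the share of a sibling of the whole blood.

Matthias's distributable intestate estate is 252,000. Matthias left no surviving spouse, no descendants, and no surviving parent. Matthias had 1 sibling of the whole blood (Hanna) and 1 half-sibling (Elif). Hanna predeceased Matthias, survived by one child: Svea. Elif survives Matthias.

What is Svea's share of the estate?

Svea receives 168,000.

The entire 252,000 passes to the siblings and their issue.
Counting each half-blood sibling's line as half a unit, there are 3/2 units in 252,000, so one unit is 168,000. Whole-blood lines (Hanna) take 168,000 each; half-blood lines (Elif) take 84,000 each.
Hanna's share (168,000) passes entirely to Svea.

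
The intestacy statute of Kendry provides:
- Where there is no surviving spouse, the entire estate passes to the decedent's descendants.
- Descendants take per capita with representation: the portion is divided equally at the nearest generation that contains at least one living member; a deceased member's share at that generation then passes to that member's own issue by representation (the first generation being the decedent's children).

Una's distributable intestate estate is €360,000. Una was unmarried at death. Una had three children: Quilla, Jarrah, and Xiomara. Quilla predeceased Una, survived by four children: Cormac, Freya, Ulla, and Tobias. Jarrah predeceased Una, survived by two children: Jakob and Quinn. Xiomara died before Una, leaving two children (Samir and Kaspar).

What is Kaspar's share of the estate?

The entire €360,000 passes to the descendants.
No child survives, so the initial division is made at the grandchildren's generation.
That amount (€360,000) is divided into 8 shares of €45,000: Cormac, Freya, Ulla, Tobias, Jakob, Quinn, Samir, and Kaspar each take €45,000.

Kaspar receives €45,000.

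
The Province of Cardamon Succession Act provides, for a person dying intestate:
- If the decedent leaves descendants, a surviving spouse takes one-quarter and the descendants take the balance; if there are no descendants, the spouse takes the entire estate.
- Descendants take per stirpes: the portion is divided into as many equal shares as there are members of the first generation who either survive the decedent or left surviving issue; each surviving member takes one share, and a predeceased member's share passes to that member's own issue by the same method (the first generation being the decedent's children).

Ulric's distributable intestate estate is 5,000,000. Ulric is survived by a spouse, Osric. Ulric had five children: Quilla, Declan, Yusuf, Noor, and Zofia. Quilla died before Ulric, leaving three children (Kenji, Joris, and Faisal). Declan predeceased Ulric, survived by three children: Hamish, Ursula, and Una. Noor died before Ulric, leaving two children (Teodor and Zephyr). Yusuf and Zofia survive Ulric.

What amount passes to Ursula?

Ursula receives 250,000.

Osric takes one-quarter of 5,000,000 = 1,250,000. The remaining 3,750,000 passes to the descendants.
The descendants' portion (3,750,000) is divided into 5 shares of 750,000: Yusuf and Zofia each take 750,000; Quilla's 750,000 share passes to Quilla's issue; Declan's 750,000 share passes to Declan's issue; Noor's 750,000 share passes to Noor's issue.
Quilla's share (750,000) is divided into 3 shares of 250,000: Kenji, Joris, and Faisal each take 250,000.
Declan's share (750,000) is divided into 3 shares of 250,000: Hamish, Ursula, and Una each take 250,000.
Noor's share (750,000) is divided into 2 shares of 375,000: Teodor and Zephyr each take 375,000.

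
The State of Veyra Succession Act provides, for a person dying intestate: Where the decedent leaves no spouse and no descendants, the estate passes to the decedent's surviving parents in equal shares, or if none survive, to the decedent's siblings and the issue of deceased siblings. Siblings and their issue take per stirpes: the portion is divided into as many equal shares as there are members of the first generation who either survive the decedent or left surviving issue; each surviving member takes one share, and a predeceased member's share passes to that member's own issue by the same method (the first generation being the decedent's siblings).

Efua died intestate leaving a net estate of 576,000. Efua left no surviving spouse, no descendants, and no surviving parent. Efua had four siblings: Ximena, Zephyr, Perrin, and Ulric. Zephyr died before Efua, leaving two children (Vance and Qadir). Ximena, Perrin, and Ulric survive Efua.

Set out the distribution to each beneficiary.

The entire 576,000 passes to the siblings and their issue.
That amount (576,000) is divided into 4 shares of 144,000: Ximena, Perrin, and Ulric each take 144,000; Zephyr's 144,000 share passes to Zephyr's issue.
Zephyr's share (144,000) is divided into 2 shares of 72,000: Vance and Qadir each take 72,000.

Ximena: 144,000; Vance: 72,000; Qadir: 72,000; Perrin: 144,000; Ulric: 144,000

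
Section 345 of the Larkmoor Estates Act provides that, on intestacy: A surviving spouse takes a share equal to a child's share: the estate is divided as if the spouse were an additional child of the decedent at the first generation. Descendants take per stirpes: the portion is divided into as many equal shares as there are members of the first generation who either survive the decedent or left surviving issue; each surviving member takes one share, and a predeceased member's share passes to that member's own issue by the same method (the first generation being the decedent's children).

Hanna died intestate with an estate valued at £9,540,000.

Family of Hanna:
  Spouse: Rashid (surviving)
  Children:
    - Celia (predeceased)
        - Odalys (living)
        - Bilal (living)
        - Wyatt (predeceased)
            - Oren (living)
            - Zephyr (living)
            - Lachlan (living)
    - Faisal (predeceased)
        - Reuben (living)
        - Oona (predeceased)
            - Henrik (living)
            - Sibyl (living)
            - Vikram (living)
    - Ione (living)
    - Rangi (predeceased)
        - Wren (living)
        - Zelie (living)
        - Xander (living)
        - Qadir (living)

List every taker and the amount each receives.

Rashid: £1,908,000; Odalys: £636,000; Bilal: £636,000; Oren: £212,000; Zephyr: £212,000; Lachlan: £212,000; Reuben: £954,000; Henrik: £318,000; Sibyl: £318,000; Vikram: £318,000; Ione: £1,908,000; Wren: £477,000; Zelie: £477,000; Xander: £477,000; Qadir: £477,000

The spouse counts as an additional share at the children's level, so there are 5 primary shares of £1,908,000. Rashid takes one such share (£1,908,000).
The children's combined portion (£7,632,000) is divided into 4 shares of £1,908,000: Ione takes £1,908,000; Celia's £1,908,000 share passes to Celia's issue; Faisal's £1,908,000 share passes to Faisal's issue; Rangi's £1,908,000 share passes to Rangi's issue.
Celia's share (£1,908,000) is divided into 3 shares of £636,000: Odalys and Bilal each take £636,000; Wyatt's £636,000 share passes to Wyatt's issue.
Wyatt's share (£636,000) is divided into 3 shares of £212,000: Oren, Zephyr, and Lachlan each take £212,000.
Faisal's share (£1,908,000) is divided into 2 shares of £954,000: Reuben takes £954,000; Oona's £954,000 share passes to Oona's issue.
Oona's share (£954,000) is divided into 3 shares of £318,000: Henrik, Sibyl, and Vikram each take £318,000.
Rangi's share (£1,908,000) is divided into 4 shares of £477,000: Wren, Zelie, Xander, and Qadir each take £477,000.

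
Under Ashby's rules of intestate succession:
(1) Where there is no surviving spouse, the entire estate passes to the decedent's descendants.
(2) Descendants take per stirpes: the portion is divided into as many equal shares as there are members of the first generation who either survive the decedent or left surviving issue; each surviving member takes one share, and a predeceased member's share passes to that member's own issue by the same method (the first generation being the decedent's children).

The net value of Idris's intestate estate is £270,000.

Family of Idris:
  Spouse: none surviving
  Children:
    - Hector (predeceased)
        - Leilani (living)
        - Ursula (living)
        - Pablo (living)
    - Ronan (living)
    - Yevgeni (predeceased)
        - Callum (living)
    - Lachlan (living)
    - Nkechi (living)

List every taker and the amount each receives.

The entire £270,000 passes to the descendants.
That amount (£270,000) is divided into 5 shares of £54,000: Ronan, Lachlan, and Nkechi each take £54,000; Hector's £54,000 share passes to Hector's issue; Yevgeni's £54,000 share passes to Yevgeni's issue.
Hector's share (£54,000) is divided into 3 shares of £18,000: Leilani, Ursula, and Pablo each take £18,000.
Yevgeni's share (£54,000) passes entirely to Callum.

Leilani: £18,000; Ursula: £18,000; Pablo: £18,000; Ronan: £54,000; Callum: £54,000; Lachlan: £54,000; Nkechi: £54,000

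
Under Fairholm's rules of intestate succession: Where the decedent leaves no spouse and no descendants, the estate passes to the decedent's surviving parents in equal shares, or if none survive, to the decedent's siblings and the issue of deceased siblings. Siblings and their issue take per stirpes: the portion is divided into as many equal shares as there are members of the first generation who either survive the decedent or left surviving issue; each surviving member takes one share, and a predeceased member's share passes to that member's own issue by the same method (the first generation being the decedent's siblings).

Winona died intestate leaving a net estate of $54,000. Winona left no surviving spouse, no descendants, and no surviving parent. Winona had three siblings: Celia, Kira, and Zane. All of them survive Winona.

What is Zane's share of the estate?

The entire $54,000 passes to the siblings and their issue.
That amount ($54,000) is divided into 3 shares of $18,000: Celia, Kira, and Zane each take $18,000.

Zane receives $18,000.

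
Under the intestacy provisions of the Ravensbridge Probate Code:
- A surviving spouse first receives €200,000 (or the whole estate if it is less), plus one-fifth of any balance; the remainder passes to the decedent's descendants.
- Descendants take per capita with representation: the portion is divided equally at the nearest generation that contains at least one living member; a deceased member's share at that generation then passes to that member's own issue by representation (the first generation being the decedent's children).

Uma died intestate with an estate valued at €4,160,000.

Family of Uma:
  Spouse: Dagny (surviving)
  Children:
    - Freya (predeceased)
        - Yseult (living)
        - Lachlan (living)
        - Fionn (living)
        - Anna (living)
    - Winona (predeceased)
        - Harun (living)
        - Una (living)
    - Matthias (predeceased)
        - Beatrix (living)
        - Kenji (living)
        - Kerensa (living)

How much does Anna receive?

Anna receives €352,000.

Dagny first takes €200,000, leaving a balance of €3,960,000. Dagny then takes one-fifth of the balance (€792,000), for a total of €992,000. The remaining €3,168,000 passes to the descendants.
No child survives, so the initial division is made at the grandchildren's generation.
The descendants' portion (€3,168,000) is divided into 9 shares of €352,000: Yseult, Lachlan, Fionn, Anna, Harun, Una, Beatrix, Kenji, and Kerensa each take €352,000.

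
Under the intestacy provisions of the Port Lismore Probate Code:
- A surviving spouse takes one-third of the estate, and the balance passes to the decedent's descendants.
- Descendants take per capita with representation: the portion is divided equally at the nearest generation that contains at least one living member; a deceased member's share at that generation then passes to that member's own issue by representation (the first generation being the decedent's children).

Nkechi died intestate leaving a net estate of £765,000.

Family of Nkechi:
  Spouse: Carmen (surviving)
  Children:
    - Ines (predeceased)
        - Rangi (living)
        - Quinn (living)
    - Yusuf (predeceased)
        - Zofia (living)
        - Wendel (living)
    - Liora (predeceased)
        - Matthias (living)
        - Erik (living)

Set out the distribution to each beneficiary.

Carmen takes one-third of £765,000 = £255,000. The remaining £510,000 passes to the descendants.
No child survives, so the initial division is made at the grandchildren's generation.
The descendants' portion (£510,000) is divided into 6 shares of £85,000: Rangi, Quinn, Zofia, Wendel, Matthias, and Erik each take £85,000.

Carmen: £255,000; Rangi: £85,000; Quinn: £85,000; Zofia: £85,000; Wendel: £85,000; Matthias: £85,000; Erik: £85,000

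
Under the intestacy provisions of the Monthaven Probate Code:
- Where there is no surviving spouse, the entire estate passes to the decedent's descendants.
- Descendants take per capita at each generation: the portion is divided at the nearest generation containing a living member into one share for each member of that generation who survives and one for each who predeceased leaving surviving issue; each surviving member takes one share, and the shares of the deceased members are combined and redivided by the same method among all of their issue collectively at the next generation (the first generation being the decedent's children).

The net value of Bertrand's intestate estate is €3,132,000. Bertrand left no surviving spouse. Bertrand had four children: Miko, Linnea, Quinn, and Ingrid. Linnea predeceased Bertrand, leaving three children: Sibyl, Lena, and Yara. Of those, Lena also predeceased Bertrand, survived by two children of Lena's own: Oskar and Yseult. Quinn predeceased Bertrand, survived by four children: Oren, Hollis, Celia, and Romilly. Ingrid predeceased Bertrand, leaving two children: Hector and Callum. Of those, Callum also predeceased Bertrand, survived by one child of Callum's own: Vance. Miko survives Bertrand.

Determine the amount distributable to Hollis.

The entire €3,132,000 passes to the descendants.
That amount (€3,132,000) is divided at the children's generation into 4 shares of €783,000. Miko takes €783,000. The 3 shares of the deceased (Linnea, Quinn, and Ingrid) are combined into a pool of €2,349,000.
That pool (€2,349,000) is divided at the grandchildren's generation into 9 shares of €261,000. Sibyl, Yara, Oren, Hollis, Celia, Romilly, and Hector each take €261,000. The 2 shares of the deceased (Lena and Callum) are combined into a pool of €522,000.
That pool (€522,000) is divided at the great-grandchildren's generation equally among Oskar, Yseult, and Vance: €174,000 each.

Hollis receives €261,000.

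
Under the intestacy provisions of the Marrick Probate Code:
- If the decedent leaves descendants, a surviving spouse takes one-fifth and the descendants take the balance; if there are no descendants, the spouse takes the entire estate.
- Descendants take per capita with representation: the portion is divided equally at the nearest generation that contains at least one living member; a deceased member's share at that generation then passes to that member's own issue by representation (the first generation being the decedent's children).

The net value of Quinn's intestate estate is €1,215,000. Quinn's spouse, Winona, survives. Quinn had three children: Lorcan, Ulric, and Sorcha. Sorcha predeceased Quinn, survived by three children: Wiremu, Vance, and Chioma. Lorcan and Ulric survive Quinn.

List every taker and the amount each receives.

Winona takes one-fifth of €1,215,000 = €243,000. The remaining €972,000 passes to the descendants.
The descendants' portion (€972,000) is divided into 3 shares of €324,000: Lorcan and Ulric each take €324,000; Sorcha's €324,000 share passes to Sorcha's issue.
Sorcha's share (€324,000) is divided into 3 shares of €108,000: Wiremu, Vance, and Chioma each take €108,000.

Winona: €243,000; Lorcan: €324,000; Ulric: €324,000; Wiremu: €108,000; Vance: €108,000; Chioma: €108,000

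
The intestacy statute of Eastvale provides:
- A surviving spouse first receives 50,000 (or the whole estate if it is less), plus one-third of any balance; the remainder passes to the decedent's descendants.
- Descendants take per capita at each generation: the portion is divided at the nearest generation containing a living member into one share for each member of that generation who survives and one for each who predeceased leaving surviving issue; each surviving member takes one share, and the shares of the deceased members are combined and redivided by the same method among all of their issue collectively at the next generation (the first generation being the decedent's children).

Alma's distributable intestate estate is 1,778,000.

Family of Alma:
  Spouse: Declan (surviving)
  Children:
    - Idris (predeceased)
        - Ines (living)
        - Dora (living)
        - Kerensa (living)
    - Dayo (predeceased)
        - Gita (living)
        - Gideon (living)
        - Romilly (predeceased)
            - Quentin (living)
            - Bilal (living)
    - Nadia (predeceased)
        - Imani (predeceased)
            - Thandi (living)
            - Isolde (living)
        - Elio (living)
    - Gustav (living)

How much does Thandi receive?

Thandi receives 54,000.

Declan first takes 50,000, leaving a balance of 1,728,000. Declan then takes one-third of the balance (576,000), for a total of 626,000. The remaining 1,152,000 passes to the descendants.
The descendants' portion (1,152,000) is divided at the children's generation into 4 shares of 288,000. Gustav takes 288,000. The 3 shares of the deceased (Idris, Dayo, and Nadia) are combined into a pool of 864,000.
That pool (864,000) is divided at the grandchildren's generation into 8 shares of 108,000. Ines, Dora, Kerensa, Gita, Gideon, and Elio each take 108,000. The 2 shares of the deceased (Romilly and Imani) are combined into a pool of 216,000.
That pool (216,000) is divided at the great-grandchildren's generation equally among Quentin, Bilal, Thandi, and Isolde: 54,000 each.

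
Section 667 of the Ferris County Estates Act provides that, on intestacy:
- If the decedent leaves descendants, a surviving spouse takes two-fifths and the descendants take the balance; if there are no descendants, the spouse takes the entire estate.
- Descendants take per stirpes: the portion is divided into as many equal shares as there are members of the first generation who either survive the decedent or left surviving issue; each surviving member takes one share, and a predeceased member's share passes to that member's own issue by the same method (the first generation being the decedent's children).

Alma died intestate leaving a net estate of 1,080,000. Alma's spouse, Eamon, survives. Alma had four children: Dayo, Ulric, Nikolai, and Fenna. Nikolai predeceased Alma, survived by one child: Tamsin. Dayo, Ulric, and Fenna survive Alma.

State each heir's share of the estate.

Eamon: 432,000; Dayo: 162,000; Ulric: 162,000; Tamsin: 162,000; Fenna: 162,000

Eamon takes two-fifths of 1,080,000 = 432,000. The remaining 648,000 passes to the descendants.
The descendants' portion (648,000) is divided into 4 shares of 162,000: Dayo, Ulric, and Fenna each take 162,000; Nikolai's 162,000 share passes to Nikolai's issue.
Nikolai's share (162,000) passes entirely to Tamsin.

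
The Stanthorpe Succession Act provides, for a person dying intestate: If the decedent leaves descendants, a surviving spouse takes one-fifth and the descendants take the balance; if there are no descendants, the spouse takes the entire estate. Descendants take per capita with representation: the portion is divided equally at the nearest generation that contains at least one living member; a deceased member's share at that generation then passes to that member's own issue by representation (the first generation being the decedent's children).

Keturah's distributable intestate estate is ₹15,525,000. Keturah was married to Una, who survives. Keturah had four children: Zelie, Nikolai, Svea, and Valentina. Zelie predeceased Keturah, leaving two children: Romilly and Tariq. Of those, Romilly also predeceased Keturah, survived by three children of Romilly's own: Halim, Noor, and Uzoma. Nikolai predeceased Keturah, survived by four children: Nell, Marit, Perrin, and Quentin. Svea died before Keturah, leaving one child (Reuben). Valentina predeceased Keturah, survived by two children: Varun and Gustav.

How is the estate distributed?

Una: ₹3,105,000; Halim: ₹460,000; Noor: ₹460,000; Uzoma: ₹460,000; Tariq: ₹1,380,000; Nell: ₹1,380,000; Marit: ₹1,380,000; Perrin: ₹1,380,000; Quentin: ₹1,380,000; Reuben: ₹1,380,000; Varun: ₹1,380,000; Gustav: ₹1,380,000

Una takes one-fifth of ₹15,525,000 = ₹3,105,000. The remaining ₹12,420,000 passes to the descendants.
No child survives, so the initial division is made at the grandchildren's generation.
The descendants' portion (₹12,420,000) is divided into 9 shares of ₹1,380,000: Tariq, Nell, Marit, Perrin, Quentin, Reuben, Varun, and Gustav each take ₹1,380,000; Romilly's ₹1,380,000 share passes to Romilly's issue.
Romilly's share (₹1,380,000) is divided into 3 shares of ₹460,000: Halim, Noor, and Uzoma each take ₹460,000.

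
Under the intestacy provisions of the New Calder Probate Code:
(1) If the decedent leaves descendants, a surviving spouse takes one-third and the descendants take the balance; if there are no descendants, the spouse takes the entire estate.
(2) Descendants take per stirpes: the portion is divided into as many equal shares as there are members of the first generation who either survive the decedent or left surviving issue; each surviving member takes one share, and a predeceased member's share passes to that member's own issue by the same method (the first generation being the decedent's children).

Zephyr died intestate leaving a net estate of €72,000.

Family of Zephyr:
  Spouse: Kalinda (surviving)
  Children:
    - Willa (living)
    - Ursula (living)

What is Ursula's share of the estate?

Kalinda takes one-third of €72,000 = €24,000. The remaining €48,000 passes to the descendants.
The descendants' portion (€48,000) is divided into 2 shares of €24,000: Willa and Ursula each take €24,000.

Ursula receives €24,000.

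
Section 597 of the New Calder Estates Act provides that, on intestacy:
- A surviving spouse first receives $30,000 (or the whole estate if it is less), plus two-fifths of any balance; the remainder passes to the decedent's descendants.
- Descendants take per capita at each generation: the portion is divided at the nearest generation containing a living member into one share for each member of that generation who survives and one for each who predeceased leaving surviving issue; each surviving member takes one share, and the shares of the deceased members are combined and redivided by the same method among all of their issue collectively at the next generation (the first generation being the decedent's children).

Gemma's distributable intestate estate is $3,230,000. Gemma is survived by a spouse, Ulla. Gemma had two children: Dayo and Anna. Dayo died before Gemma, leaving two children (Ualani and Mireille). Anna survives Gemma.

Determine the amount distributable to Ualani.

Ualani receives $480,000.

Ulla first takes $30,000, leaving a balance of $3,200,000. Ulla then takes two-fifths of the balance ($1,280,000), for a total of $1,310,000. The remaining $1,920,000 passes to the descendants.
The descendants' portion ($1,920,000) is divided at the children's generation into 2 shares of $960,000. Anna takes $960,000. The remaining share for the deceased Dayo ($960,000) is carried to the next generation.
That pool ($960,000) is divided at the grandchildren's generation equally among Ualani and Mireille: $480,000 each.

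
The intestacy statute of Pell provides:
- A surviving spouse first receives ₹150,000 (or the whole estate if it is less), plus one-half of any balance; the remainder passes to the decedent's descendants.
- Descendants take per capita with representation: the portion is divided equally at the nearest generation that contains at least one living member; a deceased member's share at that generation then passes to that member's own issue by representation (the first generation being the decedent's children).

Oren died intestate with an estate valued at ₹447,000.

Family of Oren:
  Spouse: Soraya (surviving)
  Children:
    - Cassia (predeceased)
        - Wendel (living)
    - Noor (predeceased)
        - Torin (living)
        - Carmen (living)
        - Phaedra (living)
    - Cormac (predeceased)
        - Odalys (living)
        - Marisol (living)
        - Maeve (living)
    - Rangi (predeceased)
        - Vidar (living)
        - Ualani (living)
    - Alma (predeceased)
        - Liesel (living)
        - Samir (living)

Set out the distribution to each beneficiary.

Soraya: ₹298,500; Wendel: ₹13,500; Torin: ₹13,500; Carmen: ₹13,500; Phaedra: ₹13,500; Odalys: ₹13,500; Marisol: ₹13,500; Maeve: ₹13,500; Vidar: ₹13,500; Ualani: ₹13,500; Liesel: ₹13,500; Samir: ₹13,500

Soraya first takes ₹150,000, leaving a balance of ₹297,000. Soraya then takes one-half of the balance (₹148,500), for a total of ₹298,500. The remaining ₹148,500 passes to the descendants.
No child survives, so the initial division is made at the grandchildren's generation.
The descendants' portion (₹148,500) is divided into 11 shares of ₹13,500: Wendel, Torin, Carmen, Phaedra, Odalys, Marisol, Maeve, Vidar, Ualani, Liesel, and Samir each take ₹13,500.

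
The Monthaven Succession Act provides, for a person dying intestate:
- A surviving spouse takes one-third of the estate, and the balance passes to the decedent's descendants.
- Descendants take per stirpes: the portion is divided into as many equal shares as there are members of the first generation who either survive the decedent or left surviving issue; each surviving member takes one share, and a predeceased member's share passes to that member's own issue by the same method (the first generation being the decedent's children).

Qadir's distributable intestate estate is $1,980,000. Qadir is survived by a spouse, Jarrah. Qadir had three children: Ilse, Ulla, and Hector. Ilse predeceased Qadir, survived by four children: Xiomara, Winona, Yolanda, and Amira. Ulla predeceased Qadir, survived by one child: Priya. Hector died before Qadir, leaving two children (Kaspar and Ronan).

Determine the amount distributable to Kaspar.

Jarrah takes one-third of $1,980,000 = $660,000. The remaining $1,320,000 passes to the descendants.
The descendants' portion ($1,320,000) is divided into 3 shares of $440,000: Ilse's $440,000 share passes to Ilse's issue; Ulla's $440,000 share passes to Ulla's issue; Hector's $440,000 share passes to Hector's issue.
Ilse's share ($440,000) is divided into 4 shares of $110,000: Xiomara, Winona, Yolanda, and Amira each take $110,000.
Ulla's share ($440,000) passes entirely to Priya.
Hector's share ($440,000) is divided into 2 shares of $220,000: Kaspar and Ronan each take $220,000.

Kaspar receives $220,000.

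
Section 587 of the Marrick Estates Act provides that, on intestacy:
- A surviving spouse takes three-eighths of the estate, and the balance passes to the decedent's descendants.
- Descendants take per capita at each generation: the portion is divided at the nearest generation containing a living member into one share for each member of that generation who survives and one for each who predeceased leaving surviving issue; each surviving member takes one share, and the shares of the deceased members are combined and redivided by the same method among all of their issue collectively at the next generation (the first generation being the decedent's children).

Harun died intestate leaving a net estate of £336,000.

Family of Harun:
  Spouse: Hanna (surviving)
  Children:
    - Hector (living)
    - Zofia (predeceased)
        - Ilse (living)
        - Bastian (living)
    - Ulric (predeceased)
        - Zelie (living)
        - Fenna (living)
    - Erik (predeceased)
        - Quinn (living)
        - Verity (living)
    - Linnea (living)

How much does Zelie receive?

Hanna takes three-eighths of £336,000 = £126,000. The remaining £210,000 passes to the descendants.
The descendants' portion (£210,000) is divided at the children's generation into 5 shares of £42,000. Hector and Linnea each take £42,000. The 3 shares of the deceased (Zofia, Ulric, and Erik) are combined into a pool of £126,000.
That pool (£126,000) is divided at the grandchildren's generation equally among Ilse, Bastian, Zelie, Fenna, Quinn, and Verity: £21,000 each.

Zelie receives £21,000.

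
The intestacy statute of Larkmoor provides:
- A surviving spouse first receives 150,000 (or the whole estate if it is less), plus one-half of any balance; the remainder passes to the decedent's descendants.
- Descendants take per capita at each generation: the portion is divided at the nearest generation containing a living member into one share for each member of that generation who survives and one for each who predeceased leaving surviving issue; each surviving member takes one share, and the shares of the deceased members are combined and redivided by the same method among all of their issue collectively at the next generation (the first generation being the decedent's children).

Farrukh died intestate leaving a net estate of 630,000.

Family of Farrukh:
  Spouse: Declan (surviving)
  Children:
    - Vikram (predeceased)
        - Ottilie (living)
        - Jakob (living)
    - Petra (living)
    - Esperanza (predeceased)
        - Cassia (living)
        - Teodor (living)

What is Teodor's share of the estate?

Teodor receives 40,000.

Declan first takes 150,000, leaving a balance of 480,000. Declan then takes one-half of the balance (240,000), for a total of 390,000. The remaining 240,000 passes to the descendants.
The descendants' portion (240,000) is divided at the children's generation into 3 shares of 80,000. Petra takes 80,000. The 2 shares of the deceased (Vikram and Esperanza) are combined into a pool of 160,000.
That pool (160,000) is divided at the grandchildren's generation equally among Ottilie, Jakob, Cassia, and Teodor: 40,000 each.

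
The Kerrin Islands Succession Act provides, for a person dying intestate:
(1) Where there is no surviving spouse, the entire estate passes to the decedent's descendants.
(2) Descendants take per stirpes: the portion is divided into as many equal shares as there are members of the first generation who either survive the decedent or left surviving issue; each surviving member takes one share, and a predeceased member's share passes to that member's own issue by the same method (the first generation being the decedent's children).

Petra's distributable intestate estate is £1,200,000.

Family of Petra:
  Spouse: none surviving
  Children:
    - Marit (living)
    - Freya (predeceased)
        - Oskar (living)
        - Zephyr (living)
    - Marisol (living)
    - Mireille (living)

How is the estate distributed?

Marit: £300,000; Oskar: £150,000; Zephyr: £150,000; Marisol: £300,000; Mireille: £300,000

The entire £1,200,000 passes to the descendants.
That amount (£1,200,000) is divided into 4 shares of £300,000: Marit, Marisol, and Mireille each take £300,000; Freya's £300,000 share passes to Freya's issue.
Freya's share (£300,000) is divided into 2 shares of £150,000: Oskar and Zephyr each take £150,000.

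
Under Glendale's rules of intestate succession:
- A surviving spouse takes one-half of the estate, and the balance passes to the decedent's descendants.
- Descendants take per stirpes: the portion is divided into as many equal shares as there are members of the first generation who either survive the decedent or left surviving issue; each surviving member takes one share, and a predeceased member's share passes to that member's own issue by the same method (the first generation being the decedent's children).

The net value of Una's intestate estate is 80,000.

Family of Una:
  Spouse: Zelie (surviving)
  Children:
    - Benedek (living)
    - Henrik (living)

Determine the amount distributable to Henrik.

Zelie takes one-half of 80,000 = 40,000. The remaining 40,000 passes to the descendants.
The descendants' portion (40,000) is divided into 2 shares of 20,000: Benedek and Henrik each take 20,000.

Henrik receives 20,000.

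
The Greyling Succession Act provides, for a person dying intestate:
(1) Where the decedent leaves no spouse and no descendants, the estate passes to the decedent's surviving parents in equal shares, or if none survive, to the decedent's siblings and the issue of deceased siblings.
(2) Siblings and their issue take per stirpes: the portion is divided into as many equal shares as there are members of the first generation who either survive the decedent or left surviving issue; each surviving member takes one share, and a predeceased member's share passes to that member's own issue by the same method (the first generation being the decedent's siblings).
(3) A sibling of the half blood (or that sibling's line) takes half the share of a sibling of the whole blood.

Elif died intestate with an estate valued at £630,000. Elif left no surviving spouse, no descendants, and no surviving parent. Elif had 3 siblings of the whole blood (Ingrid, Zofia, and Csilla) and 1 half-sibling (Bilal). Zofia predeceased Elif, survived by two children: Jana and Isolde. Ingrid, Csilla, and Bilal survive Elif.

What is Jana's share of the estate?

Jana receives £90,000.

The entire £630,000 passes to the siblings and their issue.
Counting each half-blood sibling's line as half a unit, there are 7/2 units in £630,000, so one unit is £180,000. Whole-blood lines (Ingrid, Zofia, and Csilla) take £180,000 each; half-blood lines (Bilal) take £90,000 each.
Zofia's share (£180,000) is divided into 2 shares of £90,000: Jana and Isolde each take £90,000.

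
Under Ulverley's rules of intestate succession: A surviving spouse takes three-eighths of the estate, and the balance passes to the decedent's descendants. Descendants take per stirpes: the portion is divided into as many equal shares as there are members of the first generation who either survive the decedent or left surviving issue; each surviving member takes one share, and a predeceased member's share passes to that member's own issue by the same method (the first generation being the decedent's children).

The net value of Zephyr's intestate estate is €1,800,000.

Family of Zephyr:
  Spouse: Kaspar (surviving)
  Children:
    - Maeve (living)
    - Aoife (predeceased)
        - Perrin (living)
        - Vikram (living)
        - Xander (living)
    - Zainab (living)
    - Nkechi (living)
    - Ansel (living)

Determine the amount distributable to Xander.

Kaspar takes three-eighths of €1,800,000 = €675,000. The remaining €1,125,000 passes to the descendants.
The descendants' portion (€1,125,000) is divided into 5 shares of €225,000: Maeve, Zainab, Nkechi, and Ansel each take €225,000; Aoife's €225,000 share passes to Aoife's issue.
Aoife's share (€225,000) is divided into 3 shares of €75,000: Perrin, Vikram, and Xander each take €75,000.

Xander receives €75,000.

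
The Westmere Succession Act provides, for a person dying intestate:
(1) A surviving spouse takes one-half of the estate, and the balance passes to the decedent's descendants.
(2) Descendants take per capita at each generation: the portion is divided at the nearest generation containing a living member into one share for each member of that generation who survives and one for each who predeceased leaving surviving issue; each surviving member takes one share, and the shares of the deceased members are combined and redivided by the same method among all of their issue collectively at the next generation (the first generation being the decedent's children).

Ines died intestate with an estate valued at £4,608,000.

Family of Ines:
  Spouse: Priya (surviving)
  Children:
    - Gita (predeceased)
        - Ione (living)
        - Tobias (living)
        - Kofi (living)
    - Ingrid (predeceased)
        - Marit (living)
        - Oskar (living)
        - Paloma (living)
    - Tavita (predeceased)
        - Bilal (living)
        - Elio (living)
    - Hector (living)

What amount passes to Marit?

Priya takes one-half of £4,608,000 = £2,304,000. The remaining £2,304,000 passes to the descendants.
The descendants' portion (£2,304,000) is divided at the children's generation into 4 shares of £576,000. Hector takes £576,000. The 3 shares of the deceased (Gita, Ingrid, and Tavita) are combined into a pool of £1,728,000.
That pool (£1,728,000) is divided at the grandchildren's generation equally among Ione, Tobias, Kofi, Marit, Oskar, Paloma, Bilal, and Elio: £216,000 each.

Marit receives £216,000.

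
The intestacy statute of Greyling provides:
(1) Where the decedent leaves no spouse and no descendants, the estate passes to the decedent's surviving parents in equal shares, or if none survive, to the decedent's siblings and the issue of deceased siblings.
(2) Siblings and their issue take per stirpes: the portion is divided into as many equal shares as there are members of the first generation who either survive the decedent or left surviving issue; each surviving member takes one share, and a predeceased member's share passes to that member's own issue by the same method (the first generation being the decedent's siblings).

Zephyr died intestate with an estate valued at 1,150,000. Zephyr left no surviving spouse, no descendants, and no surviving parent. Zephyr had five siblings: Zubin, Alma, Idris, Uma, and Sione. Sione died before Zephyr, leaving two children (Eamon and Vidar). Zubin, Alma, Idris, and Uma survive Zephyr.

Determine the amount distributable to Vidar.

The entire 1,150,000 passes to the siblings and their issue.
That amount (1,150,000) is divided into 5 shares of 230,000: Zubin, Alma, Idris, and Uma each take 230,000; Sione's 230,000 share passes to Sione's issue.
Sione's share (230,000) is divided into 2 shares of 115,000: Eamon and Vidar each take 115,000.

Vidar receives 115,000.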